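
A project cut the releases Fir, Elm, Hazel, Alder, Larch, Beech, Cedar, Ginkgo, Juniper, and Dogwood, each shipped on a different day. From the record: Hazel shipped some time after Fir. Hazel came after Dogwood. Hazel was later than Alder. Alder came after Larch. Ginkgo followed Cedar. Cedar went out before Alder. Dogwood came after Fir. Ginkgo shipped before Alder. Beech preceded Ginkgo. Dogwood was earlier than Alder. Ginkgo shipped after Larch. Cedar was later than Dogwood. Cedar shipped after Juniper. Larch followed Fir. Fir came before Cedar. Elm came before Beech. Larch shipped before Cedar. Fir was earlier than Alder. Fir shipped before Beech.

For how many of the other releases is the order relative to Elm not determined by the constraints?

Forced after Elm: Alder, Beech, Ginkgo, and Hazel.
That leaves Cedar, Dogwood, Fir, Juniper, and Larch with no forced order relative to Elm — 5.

5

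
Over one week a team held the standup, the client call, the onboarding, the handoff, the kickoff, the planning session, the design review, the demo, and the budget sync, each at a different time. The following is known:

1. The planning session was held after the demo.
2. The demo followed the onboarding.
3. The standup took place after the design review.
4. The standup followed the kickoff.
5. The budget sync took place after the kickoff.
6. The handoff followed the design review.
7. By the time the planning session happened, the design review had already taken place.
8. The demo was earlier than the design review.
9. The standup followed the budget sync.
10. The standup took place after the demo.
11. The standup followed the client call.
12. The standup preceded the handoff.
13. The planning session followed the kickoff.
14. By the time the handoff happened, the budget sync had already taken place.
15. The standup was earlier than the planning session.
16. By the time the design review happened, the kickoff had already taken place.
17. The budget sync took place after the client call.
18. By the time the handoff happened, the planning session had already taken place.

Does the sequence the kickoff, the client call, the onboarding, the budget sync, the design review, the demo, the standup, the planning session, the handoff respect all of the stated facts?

The constraints require the demo before the design review, but in the proposed sequence the design review appears ahead of the demo. That one violation is enough.

no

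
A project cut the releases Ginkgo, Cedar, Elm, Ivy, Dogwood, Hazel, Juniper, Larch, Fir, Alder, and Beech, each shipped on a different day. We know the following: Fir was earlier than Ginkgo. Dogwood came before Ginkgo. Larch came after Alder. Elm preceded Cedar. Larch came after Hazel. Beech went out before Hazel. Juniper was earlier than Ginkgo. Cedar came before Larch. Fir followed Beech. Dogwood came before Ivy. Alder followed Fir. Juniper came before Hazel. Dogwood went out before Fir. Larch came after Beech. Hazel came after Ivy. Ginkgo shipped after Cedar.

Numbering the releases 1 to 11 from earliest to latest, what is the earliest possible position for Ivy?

2

Dogwood must come before Ivy — 1 forced predecessor.
Nothing else is forced ahead of Ivy, so its earliest slot is position 1 + 1 = 2.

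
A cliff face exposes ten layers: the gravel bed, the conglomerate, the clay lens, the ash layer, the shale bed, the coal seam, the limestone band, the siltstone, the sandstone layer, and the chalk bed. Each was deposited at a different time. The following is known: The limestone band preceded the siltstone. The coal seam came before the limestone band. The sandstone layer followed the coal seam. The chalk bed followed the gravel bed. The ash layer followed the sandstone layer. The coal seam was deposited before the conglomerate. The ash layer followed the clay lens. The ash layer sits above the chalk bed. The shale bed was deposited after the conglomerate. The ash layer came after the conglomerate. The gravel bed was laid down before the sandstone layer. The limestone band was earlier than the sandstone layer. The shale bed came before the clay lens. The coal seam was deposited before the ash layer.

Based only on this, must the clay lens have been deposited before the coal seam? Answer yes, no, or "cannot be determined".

no

Tracing the constraints gives the coal seam → the conglomerate → the shale bed → the clay lens, so the coal seam must come before the clay lens.
That means the clay lens cannot be before the coal seam.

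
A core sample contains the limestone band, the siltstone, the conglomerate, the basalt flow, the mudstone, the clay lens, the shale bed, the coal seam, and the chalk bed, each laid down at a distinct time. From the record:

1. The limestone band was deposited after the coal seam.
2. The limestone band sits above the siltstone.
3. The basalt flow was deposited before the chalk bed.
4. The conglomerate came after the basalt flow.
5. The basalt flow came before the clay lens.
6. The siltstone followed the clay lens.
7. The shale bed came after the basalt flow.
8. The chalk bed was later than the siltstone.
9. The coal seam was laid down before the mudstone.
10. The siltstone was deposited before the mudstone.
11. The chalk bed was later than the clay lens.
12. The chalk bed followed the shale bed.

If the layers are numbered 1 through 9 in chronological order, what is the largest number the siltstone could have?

The siltstone must come before the chalk bed, the limestone band, and the mudstone — 3 layers forced after it.
Everything else can be placed before the siltstone in some valid order, so the siltstone can sit as late as position 9 − 3 = 6.

6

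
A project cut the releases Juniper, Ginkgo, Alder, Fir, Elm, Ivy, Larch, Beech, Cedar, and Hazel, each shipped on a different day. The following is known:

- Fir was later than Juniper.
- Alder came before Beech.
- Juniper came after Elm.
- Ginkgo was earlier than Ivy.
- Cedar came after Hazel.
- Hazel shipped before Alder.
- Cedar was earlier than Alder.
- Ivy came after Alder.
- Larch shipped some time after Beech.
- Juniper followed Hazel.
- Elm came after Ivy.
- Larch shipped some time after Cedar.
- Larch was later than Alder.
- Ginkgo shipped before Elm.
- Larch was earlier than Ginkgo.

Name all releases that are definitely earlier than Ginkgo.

Directly stated before Ginkgo: Larch.
Alder reaches Ginkgo via Alder → Larch → Ginkgo.
Beech reaches Ginkgo via Beech → Larch → Ginkgo.
Cedar reaches Ginkgo via Cedar → Larch → Ginkgo.
Likewise Hazel reaches Ginkgo by chaining the stated constraints.

Alder, Beech, Cedar, Hazel, Larch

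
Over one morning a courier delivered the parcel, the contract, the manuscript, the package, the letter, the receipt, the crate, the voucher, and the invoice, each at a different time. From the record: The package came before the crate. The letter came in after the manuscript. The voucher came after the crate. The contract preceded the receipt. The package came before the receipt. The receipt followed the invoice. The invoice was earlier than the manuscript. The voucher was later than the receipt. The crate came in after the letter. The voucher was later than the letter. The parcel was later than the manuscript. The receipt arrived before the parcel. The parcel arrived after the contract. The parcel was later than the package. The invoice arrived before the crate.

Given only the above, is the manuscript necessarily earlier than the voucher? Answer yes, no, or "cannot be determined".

yes

Chain the constraints: the manuscript → the letter → the voucher. Each link is directly stated, so the manuscript comes before the voucher.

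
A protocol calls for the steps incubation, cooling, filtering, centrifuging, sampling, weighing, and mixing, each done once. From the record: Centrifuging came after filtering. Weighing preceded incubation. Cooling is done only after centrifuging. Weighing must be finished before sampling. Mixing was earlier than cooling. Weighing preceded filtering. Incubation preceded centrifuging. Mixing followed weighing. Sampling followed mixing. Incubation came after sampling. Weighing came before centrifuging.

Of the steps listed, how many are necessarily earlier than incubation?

3

Directly stated before incubation: sampling and weighing.
Mixing reaches incubation via mixing → sampling → incubation.
That's mixing, sampling, and weighing — 3 in all.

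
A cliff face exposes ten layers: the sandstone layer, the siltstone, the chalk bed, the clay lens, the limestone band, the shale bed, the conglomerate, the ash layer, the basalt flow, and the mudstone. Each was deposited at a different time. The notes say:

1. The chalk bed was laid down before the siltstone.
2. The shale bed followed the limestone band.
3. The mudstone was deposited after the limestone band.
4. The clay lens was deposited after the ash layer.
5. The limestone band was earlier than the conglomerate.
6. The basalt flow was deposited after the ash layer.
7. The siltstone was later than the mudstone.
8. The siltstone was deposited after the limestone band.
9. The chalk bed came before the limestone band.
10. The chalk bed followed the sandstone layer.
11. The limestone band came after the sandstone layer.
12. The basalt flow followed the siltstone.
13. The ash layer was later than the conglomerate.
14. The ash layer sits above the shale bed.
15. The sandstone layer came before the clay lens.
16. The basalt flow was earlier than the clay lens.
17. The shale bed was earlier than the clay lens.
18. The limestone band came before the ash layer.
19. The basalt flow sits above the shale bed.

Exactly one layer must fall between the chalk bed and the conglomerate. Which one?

Tracing the constraints gives the chalk bed → the limestone band → the conglomerate, so the limestone band sits after the chalk bed and before the conglomerate.
No other layer is forced both after the chalk bed and before the conglomerate.

the limestone band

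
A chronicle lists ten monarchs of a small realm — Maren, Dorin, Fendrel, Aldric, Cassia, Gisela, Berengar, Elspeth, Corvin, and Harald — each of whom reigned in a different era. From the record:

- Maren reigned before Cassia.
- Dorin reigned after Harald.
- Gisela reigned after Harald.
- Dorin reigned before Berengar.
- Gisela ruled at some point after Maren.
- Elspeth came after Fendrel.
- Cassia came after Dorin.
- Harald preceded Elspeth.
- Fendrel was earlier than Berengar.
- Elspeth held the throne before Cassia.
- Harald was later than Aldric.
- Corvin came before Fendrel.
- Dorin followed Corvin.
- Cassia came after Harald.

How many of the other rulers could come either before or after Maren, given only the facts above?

7

Forced after Maren: Cassia and Gisela.
That leaves Aldric, Berengar, Corvin, Dorin, Elspeth, Fendrel, and Harald with no forced order relative to Maren — 7.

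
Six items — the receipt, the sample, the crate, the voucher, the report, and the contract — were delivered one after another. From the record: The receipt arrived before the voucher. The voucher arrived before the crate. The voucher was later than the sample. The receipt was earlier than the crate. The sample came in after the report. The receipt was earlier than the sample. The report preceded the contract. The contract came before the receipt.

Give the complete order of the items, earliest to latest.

the report, the contract, the receipt, the sample, the voucher, the crate

The constraints fix every adjacent pair, so only one ordering works:
the report → the contract → the receipt → the sample → the voucher → the crate.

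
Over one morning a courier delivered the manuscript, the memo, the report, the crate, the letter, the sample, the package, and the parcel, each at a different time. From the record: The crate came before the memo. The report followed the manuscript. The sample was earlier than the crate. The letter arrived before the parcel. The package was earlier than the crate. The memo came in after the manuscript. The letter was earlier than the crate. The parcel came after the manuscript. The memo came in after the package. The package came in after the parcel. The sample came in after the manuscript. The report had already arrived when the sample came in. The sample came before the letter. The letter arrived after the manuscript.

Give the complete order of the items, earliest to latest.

The constraints fix every adjacent pair, so only one ordering works:
the manuscript → the report → the sample → the letter → the parcel → the package → the crate → the memo.

the manuscript, the report, the sample, the letter, the parcel, the package, the crate, the memo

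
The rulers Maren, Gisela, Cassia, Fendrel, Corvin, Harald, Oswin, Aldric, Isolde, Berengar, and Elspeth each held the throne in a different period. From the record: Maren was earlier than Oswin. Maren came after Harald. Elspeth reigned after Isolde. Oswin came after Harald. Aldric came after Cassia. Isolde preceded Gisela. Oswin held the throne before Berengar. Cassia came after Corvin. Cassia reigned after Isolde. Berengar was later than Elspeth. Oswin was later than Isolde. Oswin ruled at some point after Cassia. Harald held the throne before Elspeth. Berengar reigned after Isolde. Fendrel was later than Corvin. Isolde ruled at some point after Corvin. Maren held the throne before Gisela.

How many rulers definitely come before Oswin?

5

Directly stated before Oswin: Cassia, Harald, Isolde, and Maren.
Corvin reaches Oswin via Corvin → Isolde → Oswin.
No chain forces Elspeth (or any of the others) ahead of Oswin.
That's Cassia, Corvin, Harald, Isolde, and Maren — 5 in all.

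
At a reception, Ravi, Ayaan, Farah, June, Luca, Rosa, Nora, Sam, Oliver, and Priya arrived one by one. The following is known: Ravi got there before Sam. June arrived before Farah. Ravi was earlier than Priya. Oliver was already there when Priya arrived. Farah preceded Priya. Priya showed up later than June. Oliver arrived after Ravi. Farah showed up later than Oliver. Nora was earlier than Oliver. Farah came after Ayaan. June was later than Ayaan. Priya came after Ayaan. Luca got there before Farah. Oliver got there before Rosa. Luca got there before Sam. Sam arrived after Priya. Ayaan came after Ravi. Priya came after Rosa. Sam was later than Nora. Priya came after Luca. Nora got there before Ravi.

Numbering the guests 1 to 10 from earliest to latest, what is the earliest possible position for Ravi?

Nora must come before Ravi — 1 forced predecessor.
Nothing else is forced ahead of Ravi, so their earliest slot is position 1 + 1 = 2.

2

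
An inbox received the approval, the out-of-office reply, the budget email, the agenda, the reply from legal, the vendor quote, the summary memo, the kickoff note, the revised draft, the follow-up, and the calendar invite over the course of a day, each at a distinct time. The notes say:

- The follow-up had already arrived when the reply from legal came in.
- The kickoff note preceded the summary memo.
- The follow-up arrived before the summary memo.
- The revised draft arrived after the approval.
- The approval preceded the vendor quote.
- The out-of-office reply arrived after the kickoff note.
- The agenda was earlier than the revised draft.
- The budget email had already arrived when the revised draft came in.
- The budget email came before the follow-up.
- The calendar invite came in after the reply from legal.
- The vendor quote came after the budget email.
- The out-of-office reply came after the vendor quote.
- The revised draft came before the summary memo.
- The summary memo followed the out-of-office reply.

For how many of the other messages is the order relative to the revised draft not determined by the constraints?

6

Forced before the revised draft: the agenda, the approval, and the budget email; forced after the revised draft: the summary memo.
That leaves the calendar invite, the follow-up, the kickoff note, the out-of-office reply, the reply from legal, and the vendor quote with no forced order relative to the revised draft — 6.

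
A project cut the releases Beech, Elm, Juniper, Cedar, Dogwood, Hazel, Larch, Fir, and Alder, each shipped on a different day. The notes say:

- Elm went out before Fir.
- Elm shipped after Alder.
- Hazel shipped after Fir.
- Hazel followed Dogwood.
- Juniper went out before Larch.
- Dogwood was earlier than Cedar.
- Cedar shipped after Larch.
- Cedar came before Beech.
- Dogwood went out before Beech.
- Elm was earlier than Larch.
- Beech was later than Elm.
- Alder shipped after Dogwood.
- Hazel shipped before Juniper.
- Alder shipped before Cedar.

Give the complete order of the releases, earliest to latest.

Dogwood, Alder, Elm, Fir, Hazel, Juniper, Larch, Cedar, Beech

The constraints fix every adjacent pair, so only one ordering works:
Dogwood → Alder → Elm → Fir → Hazel → Juniper → Larch → Cedar → Beech.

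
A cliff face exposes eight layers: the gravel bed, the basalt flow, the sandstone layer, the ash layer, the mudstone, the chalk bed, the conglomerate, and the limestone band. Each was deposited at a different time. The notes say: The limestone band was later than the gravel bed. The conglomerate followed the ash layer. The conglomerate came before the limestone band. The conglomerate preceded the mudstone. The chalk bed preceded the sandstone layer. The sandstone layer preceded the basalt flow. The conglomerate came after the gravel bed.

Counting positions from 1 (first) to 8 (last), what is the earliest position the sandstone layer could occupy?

2

The chalk bed must come before the sandstone layer — 1 forced predecessor.
Nothing else is forced ahead of the sandstone layer, so its earliest slot is position 1 + 1 = 2.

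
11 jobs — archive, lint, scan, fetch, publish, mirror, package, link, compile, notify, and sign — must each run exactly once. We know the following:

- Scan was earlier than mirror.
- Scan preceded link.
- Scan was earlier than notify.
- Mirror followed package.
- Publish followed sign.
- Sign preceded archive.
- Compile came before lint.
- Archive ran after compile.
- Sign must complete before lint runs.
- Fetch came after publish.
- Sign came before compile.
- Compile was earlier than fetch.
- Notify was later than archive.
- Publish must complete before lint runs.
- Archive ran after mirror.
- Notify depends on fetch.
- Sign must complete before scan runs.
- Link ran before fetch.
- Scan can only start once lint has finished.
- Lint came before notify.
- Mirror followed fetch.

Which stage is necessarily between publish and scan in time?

lint

Tracing the constraints gives publish → lint → scan, so lint sits after publish and before scan.
No other stage is forced both after publish and before scan.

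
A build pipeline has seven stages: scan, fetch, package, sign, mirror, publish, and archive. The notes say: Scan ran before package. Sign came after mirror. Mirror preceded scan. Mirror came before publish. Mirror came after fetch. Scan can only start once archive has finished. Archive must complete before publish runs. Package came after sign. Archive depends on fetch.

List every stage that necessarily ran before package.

Directly stated before package: scan and sign.
Archive reaches package via archive → scan → package.
Fetch reaches package via fetch → archive → scan → package.
Mirror reaches package via mirror → scan → package.
No chain forces publish ahead of package.

archive, fetch, mirror, scan, sign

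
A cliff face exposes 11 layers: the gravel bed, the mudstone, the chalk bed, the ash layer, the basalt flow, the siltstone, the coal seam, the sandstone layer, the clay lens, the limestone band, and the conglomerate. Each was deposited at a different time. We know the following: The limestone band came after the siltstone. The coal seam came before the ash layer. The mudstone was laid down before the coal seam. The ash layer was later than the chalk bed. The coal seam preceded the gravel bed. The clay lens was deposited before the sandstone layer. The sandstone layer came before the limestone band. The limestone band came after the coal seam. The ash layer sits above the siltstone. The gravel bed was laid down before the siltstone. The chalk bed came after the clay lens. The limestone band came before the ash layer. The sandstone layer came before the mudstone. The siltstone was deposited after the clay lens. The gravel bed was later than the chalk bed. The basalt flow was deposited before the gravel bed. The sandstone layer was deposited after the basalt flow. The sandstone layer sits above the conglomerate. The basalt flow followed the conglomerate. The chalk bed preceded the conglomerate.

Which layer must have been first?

the clay lens

The clay lens has a chain of constraints placing it before every other layer, so the clay lens must be first.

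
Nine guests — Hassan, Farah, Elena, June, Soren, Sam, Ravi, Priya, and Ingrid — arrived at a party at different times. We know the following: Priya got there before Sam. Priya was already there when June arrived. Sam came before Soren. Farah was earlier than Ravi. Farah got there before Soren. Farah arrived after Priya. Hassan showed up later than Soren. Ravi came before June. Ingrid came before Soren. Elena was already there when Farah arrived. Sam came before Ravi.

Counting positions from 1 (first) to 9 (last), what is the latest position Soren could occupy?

8

Soren must come before Hassan — 1 guest forced after them.
Everything else can be placed before Soren in some valid order, so Soren can sit as late as position 9 − 1 = 8.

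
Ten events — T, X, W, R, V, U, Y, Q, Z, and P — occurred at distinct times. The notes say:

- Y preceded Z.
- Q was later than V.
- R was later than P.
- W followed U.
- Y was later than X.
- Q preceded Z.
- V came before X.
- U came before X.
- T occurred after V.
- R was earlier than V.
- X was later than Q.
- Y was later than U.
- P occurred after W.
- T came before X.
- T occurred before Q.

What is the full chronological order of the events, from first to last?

The constraints fix every adjacent pair, so only one ordering works:
U → W → P → R → V → T → Q → X → Y → Z.

U, W, P, R, V, T, Q, X, Y, Z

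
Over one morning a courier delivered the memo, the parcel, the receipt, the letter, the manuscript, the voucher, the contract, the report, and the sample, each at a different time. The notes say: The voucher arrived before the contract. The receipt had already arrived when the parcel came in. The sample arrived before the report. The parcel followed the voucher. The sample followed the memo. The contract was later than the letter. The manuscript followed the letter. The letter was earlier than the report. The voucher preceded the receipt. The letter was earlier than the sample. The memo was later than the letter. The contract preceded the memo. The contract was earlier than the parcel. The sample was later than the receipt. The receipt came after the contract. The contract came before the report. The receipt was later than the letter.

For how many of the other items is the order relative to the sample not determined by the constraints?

2

Forced before the sample: the contract, the letter, the memo, the receipt, and the voucher; forced after the sample: the report.
That leaves the manuscript and the parcel with no forced order relative to the sample — 2.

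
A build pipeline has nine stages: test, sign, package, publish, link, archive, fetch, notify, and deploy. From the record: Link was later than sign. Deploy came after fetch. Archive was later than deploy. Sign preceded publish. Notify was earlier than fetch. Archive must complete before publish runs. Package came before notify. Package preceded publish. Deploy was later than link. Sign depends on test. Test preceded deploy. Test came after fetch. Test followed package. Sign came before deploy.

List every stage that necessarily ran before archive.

deploy, fetch, link, notify, package, sign, test

Directly stated before archive: deploy.
Fetch reaches archive via fetch → deploy → archive.
Link reaches archive via link → deploy → archive.
Notify reaches archive via notify → fetch → deploy → archive.
Likewise package, sign, and test each reach archive by chaining the stated constraints.
No chain forces publish ahead of archive.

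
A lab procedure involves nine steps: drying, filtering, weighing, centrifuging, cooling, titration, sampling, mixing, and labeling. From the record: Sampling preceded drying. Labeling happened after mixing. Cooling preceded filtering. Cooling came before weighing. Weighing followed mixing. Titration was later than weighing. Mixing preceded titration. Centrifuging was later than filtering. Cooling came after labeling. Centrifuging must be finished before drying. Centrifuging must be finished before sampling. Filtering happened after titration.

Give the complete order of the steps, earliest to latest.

The constraints fix every adjacent pair, so only one ordering works:
mixing → labeling → cooling → weighing → titration → filtering → centrifuging → sampling → drying.

mixing, labeling, cooling, weighing, titration, filtering, centrifuging, sampling, drying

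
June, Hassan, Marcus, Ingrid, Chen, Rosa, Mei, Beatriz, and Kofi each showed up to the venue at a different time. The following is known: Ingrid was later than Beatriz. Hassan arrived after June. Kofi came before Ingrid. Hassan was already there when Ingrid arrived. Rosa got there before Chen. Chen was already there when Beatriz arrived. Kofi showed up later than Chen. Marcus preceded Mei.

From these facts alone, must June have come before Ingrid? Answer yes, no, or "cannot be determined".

Chain the constraints: June → Hassan → Ingrid. Each link is directly stated, so June comes before Ingrid.

yes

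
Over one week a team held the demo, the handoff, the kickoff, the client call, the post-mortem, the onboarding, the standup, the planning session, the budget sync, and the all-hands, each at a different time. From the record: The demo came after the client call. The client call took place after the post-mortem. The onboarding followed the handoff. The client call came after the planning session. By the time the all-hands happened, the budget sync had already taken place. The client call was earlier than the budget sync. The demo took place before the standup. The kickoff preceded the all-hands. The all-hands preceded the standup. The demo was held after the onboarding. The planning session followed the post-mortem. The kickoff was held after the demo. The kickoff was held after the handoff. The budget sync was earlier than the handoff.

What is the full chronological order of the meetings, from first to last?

The constraints fix every adjacent pair, so only one ordering works:
the post-mortem → the planning session → the client call → the budget sync → the handoff → the onboarding → the demo → the kickoff → the all-hands → the standup.

the post-mortem, the planning session, the client call, the budget sync, the handoff, the onboarding, the demo, the kickoff, the all-hands, the standup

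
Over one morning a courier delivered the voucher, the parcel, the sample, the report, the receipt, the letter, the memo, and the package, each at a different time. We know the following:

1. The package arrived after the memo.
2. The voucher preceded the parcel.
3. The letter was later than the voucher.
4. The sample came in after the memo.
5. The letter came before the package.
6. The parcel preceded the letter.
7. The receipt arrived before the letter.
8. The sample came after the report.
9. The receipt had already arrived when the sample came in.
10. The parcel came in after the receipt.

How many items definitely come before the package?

5

Directly stated before the package: the letter and the memo.
The parcel reaches the package via the parcel → the letter → the package.
The receipt reaches the package via the receipt → the letter → the package.
The voucher reaches the package via the voucher → the letter → the package.
No chain forces the report (or any of the others) ahead of the package.
That's the letter, the memo, the parcel, the receipt, and the voucher — 5 in all.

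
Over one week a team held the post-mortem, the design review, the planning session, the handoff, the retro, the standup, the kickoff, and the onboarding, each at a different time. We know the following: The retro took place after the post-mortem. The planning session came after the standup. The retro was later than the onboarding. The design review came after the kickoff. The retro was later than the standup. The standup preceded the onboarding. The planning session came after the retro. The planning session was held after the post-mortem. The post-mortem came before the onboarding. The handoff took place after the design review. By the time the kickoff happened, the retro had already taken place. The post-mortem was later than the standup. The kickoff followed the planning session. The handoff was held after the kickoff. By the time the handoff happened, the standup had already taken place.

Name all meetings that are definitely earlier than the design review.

Directly stated before the design review: the kickoff.
The onboarding reaches the design review via the onboarding → the retro → the kickoff → the design review.
The planning session reaches the design review via the planning session → the kickoff → the design review.
The post-mortem reaches the design review via the post-mortem → the retro → the kickoff → the design review.
Likewise the retro and the standup each reach the design review by chaining the stated constraints.

the kickoff, the onboarding, the planning session, the post-mortem, the retro, the standup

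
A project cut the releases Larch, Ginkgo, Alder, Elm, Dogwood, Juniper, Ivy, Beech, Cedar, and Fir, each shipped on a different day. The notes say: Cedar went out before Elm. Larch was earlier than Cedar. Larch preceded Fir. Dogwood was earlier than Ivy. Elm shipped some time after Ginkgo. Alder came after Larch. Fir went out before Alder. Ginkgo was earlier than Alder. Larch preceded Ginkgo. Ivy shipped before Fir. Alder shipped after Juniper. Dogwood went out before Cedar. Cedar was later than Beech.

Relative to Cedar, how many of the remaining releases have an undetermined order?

5

Forced before Cedar: Beech, Dogwood, and Larch; forced after Cedar: Elm.
That leaves Alder, Fir, Ginkgo, Ivy, and Juniper with no forced order relative to Cedar — 5.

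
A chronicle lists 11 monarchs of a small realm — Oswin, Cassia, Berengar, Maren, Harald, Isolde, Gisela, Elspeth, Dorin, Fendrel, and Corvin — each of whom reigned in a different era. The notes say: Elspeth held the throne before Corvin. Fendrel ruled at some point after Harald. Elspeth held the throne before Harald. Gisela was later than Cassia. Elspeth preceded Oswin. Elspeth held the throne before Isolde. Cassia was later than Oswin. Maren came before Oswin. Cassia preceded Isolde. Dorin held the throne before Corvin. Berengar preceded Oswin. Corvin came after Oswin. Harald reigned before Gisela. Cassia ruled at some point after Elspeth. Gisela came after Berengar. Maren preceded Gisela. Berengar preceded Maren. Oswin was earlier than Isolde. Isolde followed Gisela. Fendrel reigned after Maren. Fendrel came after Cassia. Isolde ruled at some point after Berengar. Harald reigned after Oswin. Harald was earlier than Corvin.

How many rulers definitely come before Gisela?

Directly stated before Gisela: Berengar, Cassia, Harald, and Maren.
Elspeth reaches Gisela via Elspeth → Harald → Gisela.
Oswin reaches Gisela via Oswin → Harald → Gisela.
No chain forces Fendrel (or any of the others) ahead of Gisela.
That's Berengar, Cassia, Elspeth, Harald, Maren, and Oswin — 6 in all.

6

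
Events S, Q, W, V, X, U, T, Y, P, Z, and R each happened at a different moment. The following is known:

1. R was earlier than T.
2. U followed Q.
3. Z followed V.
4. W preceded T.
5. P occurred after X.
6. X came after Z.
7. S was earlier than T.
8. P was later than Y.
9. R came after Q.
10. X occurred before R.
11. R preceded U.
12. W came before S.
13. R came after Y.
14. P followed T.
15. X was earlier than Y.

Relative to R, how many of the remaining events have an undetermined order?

2

Forced before R: Q, V, X, Y, and Z; forced after R: P, T, and U.
That leaves S and W with no forced order relative to R — 2.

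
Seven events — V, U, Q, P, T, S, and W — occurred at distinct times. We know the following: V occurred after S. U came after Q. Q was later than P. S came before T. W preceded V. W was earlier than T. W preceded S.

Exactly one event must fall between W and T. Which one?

Tracing the constraints gives W → S → T, so S sits after W and before T.
No other event is forced both after W and before T.

S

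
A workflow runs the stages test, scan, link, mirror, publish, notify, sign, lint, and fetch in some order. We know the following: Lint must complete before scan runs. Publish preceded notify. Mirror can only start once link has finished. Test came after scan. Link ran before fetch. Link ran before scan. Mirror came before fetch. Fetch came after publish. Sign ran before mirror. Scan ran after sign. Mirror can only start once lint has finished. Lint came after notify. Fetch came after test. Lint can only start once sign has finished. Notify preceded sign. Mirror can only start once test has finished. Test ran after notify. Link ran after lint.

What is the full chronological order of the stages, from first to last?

The constraints fix every adjacent pair, so only one ordering works:
publish → notify → sign → lint → link → scan → test → mirror → fetch.

publish, notify, sign, lint, link, scan, test, mirror, fetch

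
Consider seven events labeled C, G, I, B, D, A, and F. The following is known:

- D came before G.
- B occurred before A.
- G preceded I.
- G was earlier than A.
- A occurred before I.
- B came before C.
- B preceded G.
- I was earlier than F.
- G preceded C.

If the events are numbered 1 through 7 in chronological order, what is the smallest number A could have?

4

B, D, and G must all come before A — 3 forced predecessors.
Nothing else is forced ahead of A, so its earliest slot is position 3 + 1 = 4.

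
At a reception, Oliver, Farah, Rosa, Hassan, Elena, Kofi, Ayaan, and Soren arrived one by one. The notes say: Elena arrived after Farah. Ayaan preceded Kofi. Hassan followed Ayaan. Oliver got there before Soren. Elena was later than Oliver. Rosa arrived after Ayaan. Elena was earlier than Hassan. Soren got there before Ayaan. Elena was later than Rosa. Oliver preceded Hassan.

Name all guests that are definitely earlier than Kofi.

Directly stated before Kofi: Ayaan.
Oliver reaches Kofi via Oliver → Soren → Ayaan → Kofi.
Soren reaches Kofi via Soren → Ayaan → Kofi.
No chain forces Farah (or any of the others) ahead of Kofi.

Ayaan, Oliver, Soren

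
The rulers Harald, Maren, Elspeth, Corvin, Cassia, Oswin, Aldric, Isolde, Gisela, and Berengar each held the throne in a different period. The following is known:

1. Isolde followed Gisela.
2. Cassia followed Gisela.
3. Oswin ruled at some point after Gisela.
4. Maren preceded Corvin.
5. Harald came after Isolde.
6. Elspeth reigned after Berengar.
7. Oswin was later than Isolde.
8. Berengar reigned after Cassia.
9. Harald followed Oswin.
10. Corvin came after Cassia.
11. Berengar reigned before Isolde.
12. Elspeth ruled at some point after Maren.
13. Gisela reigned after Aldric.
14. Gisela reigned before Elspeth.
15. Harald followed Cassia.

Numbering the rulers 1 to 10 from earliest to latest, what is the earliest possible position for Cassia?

Aldric and Gisela must both come before Cassia — 2 forced predecessors.
Nothing else is forced ahead of Cassia, so their earliest slot is position 2 + 1 = 3.

3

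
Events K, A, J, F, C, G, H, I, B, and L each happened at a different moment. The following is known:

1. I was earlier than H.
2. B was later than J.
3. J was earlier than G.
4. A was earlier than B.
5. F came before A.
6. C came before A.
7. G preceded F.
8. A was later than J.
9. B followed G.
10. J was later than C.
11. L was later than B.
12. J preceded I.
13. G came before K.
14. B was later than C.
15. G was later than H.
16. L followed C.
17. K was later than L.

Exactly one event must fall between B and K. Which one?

Tracing the constraints gives B → L → K, so L sits after B and before K.
No other event is forced both after B and before K.

L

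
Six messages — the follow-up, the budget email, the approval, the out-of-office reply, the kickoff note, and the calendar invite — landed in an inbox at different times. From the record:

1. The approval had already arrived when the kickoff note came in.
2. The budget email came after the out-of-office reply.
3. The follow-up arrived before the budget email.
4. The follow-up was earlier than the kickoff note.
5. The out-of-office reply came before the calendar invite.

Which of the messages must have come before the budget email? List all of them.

Directly stated before the budget email: the follow-up and the out-of-office reply.

the follow-up, the out-of-office reply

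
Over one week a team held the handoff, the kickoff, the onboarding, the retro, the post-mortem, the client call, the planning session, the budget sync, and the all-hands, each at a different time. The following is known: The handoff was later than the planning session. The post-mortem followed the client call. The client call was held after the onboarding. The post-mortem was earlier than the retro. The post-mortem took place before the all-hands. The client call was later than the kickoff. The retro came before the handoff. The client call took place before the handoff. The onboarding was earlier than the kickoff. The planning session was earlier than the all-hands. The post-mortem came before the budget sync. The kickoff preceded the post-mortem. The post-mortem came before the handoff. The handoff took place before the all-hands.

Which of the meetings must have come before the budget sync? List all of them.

the client call, the kickoff, the onboarding, the post-mortem

Directly stated before the budget sync: the post-mortem.
The client call reaches the budget sync via the client call → the post-mortem → the budget sync.
The kickoff reaches the budget sync via the kickoff → the post-mortem → the budget sync.
The onboarding reaches the budget sync via the onboarding → the kickoff → the post-mortem → the budget sync.
No chain forces the planning session (or any of the others) ahead of the budget sync.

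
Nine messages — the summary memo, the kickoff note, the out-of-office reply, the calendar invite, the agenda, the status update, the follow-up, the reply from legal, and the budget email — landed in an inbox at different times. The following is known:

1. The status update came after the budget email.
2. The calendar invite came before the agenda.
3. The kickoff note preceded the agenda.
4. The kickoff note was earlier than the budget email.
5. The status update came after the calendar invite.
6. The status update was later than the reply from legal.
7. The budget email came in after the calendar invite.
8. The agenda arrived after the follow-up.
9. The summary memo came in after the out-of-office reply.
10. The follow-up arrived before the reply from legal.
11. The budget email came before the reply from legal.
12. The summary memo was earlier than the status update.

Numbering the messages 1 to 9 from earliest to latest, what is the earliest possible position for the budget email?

3

The calendar invite and the kickoff note must both come before the budget email — 2 forced predecessors.
Nothing else is forced ahead of the budget email, so its earliest slot is position 2 + 1 = 3.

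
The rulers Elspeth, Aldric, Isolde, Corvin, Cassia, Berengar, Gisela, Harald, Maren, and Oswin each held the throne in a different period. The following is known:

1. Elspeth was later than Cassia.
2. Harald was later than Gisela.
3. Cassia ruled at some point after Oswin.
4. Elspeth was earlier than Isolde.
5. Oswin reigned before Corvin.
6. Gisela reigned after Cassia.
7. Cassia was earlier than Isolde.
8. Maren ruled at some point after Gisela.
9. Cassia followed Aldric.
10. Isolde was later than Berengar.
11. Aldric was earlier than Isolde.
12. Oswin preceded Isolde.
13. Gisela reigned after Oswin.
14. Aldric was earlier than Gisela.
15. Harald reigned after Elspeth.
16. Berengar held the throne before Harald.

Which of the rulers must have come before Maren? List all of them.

Aldric, Cassia, Gisela, Oswin

Directly stated before Maren: Gisela.
Aldric reaches Maren via Aldric → Gisela → Maren.
Cassia reaches Maren via Cassia → Gisela → Maren.
Oswin reaches Maren via Oswin → Gisela → Maren.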